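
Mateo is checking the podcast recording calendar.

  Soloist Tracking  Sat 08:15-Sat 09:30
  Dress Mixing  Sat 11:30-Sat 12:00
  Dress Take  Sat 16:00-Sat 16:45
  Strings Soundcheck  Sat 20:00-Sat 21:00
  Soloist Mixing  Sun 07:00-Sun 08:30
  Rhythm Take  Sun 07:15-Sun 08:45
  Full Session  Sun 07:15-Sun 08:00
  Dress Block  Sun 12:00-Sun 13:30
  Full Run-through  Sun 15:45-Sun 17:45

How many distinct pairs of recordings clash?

3

Check each pair: they overlap iff neither finishes before the other starts.
Sorted by start: Soloist Tracking, Dress Mixing, Dress Take, Strings Soundcheck, Soloist Mixing, Rhythm Take, Full Session, Dress Block, Full Run-through.
Dress Mixing starts after Soloist Tracking ends, so Soloist Tracking has no further overlaps.
Dress Take starts after Dress Mixing ends, so Dress Mixing has no further overlaps.
Strings Soundcheck starts after Dress Take ends, so Dress Take has no further overlaps.
Soloist Mixing starts after Strings Soundcheck ends, so Strings Soundcheck has no further overlaps.
Rhythm Take starts before Soloist Mixing ends → Soloist Mixing and Rhythm Take overlap.
Full Session starts before Soloist Mixing ends → Soloist Mixing and Full Session overlap.
Dress Block starts after Soloist Mixing ends, so Soloist Mixing has no further overlaps.
Full Session starts before Rhythm Take ends → Rhythm Take and Full Session overlap.
Dress Block starts after Rhythm Take ends, so Rhythm Take has no further overlaps.
Dress Block starts after Full Session ends, so Full Session has no further overlaps.
Full Run-through starts after Dress Block ends.
Overlapping pairs: Full Session & Rhythm Take, Full Session & Soloist Mixing, Rhythm Take & Soloist Mixing — 3 in total.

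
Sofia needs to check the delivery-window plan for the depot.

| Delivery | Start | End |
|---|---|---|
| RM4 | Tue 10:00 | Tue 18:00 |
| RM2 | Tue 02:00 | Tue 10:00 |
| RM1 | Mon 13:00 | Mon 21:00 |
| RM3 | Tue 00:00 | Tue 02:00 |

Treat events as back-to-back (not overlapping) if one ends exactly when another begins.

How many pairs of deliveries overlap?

0

Sorted by start: RM1, RM3, RM2, RM4.
RM3 starts after RM1 ends, so RM1 has no further overlaps.
RM2 starts exactly when RM3 ends (back-to-back, no overlap), so RM3 has no further overlaps.
RM4 starts exactly when RM2 ends (back-to-back, no overlap).
No pair overlaps.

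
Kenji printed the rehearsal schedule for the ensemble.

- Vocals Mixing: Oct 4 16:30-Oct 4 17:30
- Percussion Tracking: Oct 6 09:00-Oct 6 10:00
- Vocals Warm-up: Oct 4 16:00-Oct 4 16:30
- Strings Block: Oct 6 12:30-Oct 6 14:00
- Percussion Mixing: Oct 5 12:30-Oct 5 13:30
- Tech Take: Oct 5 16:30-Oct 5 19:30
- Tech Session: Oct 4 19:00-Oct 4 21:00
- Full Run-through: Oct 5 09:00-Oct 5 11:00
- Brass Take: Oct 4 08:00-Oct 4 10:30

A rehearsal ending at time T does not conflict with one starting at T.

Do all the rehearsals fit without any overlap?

Yes

Sorted by start: Brass Take, Vocals Warm-up, Vocals Mixing, Tech Session, Full Run-through, Percussion Mixing, Tech Take, Percussion Tracking, Strings Block.
Vocals Warm-up starts after Brass Take ends — done with Brass Take.
Vocals Mixing starts exactly when Vocals Warm-up ends (back-to-back, no overlap) — done with Vocals Warm-up.
Tech Session starts after Vocals Mixing ends — done with Vocals Mixing.
Full Run-through starts after Tech Session ends — done with Tech Session.
Percussion Mixing starts after Full Run-through ends — done with Full Run-through.
Tech Take starts after Percussion Mixing ends — done with Percussion Mixing.
Percussion Tracking starts after Tech Take ends — done with Tech Take.
Strings Block starts after Percussion Tracking ends.
Every pair is clear; the schedule has no overlaps.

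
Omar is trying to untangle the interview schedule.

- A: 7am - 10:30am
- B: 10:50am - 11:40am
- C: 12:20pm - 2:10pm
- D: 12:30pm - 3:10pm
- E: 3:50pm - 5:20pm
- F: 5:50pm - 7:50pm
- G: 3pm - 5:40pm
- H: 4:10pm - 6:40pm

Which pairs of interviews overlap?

Sorted by start: A, B, C, D, G, E, H, F.
B starts after A ends, so A has no further overlaps.
C starts after B ends, so B has no further overlaps.
D starts before C ends → C and D overlap.
G starts after C ends, so C has no further overlaps.
G starts before D ends → D and G overlap.
E starts after D ends, so D has no further overlaps.
E starts before G ends → G and E overlap.
H starts before G ends → G and H overlap.
F starts after G ends.
H starts before E ends → E and H overlap.
F starts after E ends.
F starts before H ends → H and F overlap.

C & D, D & G, E & G, E & H, F & H, G & H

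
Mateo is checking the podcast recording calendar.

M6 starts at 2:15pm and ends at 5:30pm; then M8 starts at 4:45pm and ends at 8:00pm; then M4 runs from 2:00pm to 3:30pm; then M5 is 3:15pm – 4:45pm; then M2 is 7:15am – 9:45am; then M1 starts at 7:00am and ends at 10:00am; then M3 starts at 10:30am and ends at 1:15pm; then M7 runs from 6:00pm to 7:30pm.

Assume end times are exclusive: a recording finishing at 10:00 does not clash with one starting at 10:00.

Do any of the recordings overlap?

Sorted by start: M1, M2, M3, M4, M6, M5, M8, M7.
M2 starts before M1 ends → M1 and M2 overlap.
That's a conflict, so the schedule is not conflict-free.

Yes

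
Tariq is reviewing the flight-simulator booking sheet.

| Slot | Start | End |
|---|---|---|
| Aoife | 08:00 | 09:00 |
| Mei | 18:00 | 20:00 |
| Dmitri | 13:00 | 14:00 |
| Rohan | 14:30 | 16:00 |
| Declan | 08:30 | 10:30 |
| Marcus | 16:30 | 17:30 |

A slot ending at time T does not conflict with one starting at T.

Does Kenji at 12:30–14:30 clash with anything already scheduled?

Yes — it overlaps Dmitri

Aoife: ends 09:00 at or before Kenji starts 12:30 → clear.
Declan: ends 10:30 at or before Kenji starts 12:30 → clear.
Dmitri: starts 13:00 before Kenji ends 14:30, and ends 14:00 after Kenji starts 12:30 → overlap.
Rohan: starts 14:30 at or after Kenji ends 14:30 → clear.
Marcus: starts 16:30 at or after Kenji ends 14:30 → clear.
Mei: starts 18:00 at or after Kenji ends 14:30 → clear.
Kenji overlaps Dmitri.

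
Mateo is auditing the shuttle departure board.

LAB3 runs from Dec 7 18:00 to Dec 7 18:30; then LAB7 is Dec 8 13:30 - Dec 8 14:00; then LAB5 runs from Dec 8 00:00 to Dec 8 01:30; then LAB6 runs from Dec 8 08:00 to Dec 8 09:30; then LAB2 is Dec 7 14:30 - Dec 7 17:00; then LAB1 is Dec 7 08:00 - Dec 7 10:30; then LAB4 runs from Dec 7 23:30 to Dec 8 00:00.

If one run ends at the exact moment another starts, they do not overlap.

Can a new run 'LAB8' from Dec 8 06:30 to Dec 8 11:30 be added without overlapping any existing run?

No — it overlaps LAB6

LAB1: ends Dec 7 10:30 at or before LAB8 starts Dec 8 06:30 → clear.
LAB2: ends Dec 7 17:00 at or before LAB8 starts Dec 8 06:30 → clear.
LAB3: ends Dec 7 18:30 at or before LAB8 starts Dec 8 06:30 → clear.
LAB4: ends Dec 8 00:00 at or before LAB8 starts Dec 8 06:30 → clear.
LAB5: ends Dec 8 01:30 at or before LAB8 starts Dec 8 06:30 → clear.
LAB6: starts Dec 8 08:00 before LAB8 ends Dec 8 11:30, and ends Dec 8 09:30 after LAB8 starts Dec 8 06:30 → overlap.
LAB7: starts Dec 8 13:30 at or after LAB8 ends Dec 8 11:30 → clear.
LAB8 overlaps LAB6.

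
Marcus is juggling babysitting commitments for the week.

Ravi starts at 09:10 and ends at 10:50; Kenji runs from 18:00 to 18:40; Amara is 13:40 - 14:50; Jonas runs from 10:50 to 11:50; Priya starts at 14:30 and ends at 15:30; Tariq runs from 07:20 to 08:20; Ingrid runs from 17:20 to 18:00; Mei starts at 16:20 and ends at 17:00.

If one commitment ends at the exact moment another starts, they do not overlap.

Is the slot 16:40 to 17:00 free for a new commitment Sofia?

No — it overlaps Mei

Tariq: ends 08:20 at or before Sofia starts 16:40 → clear.
Ravi: ends 10:50 at or before Sofia starts 16:40 → clear.
Jonas: ends 11:50 at or before Sofia starts 16:40 → clear.
Amara: ends 14:50 at or before Sofia starts 16:40 → clear.
Priya: ends 15:30 at or before Sofia starts 16:40 → clear.
Mei: starts 16:20 before Sofia ends 17:00, and ends 17:00 after Sofia starts 16:40 → overlap.
Ingrid: starts 17:20 at or after Sofia ends 17:00 → clear.
Kenji: starts 18:00 at or after Sofia ends 17:00 → clear.
Sofia overlaps Mei.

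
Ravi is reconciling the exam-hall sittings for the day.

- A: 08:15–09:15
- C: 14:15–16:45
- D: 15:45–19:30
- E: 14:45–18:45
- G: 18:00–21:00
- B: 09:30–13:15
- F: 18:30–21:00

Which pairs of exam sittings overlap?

Sorted by start: A, B, C, E, D, G, F.
B starts after A ends; A is clear from here.
C starts after B ends; B is clear from here.
E starts before C ends → C and E overlap.
D starts before C ends → C and D overlap.
G starts after C ends; C is clear from here.
D starts before E ends → E and D overlap.
G starts before E ends → E and G overlap.
F starts before E ends → E and F overlap.
G starts before D ends → D and G overlap.
F starts before D ends → D and F overlap.
F starts before G ends → G and F overlap.

C & D, C & E, D & E, D & F, D & G, E & F, E & G, F & G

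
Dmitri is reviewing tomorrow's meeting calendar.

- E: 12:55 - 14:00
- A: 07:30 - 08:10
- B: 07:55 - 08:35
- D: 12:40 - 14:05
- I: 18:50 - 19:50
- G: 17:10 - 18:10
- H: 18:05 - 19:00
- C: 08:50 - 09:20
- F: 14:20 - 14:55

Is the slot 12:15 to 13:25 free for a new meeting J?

A: ends 08:10 at or before J starts 12:15 → clear.
B: ends 08:35 at or before J starts 12:15 → clear.
C: ends 09:20 at or before J starts 12:15 → clear.
D: starts 12:40 before J ends 13:25, and ends 14:05 after J starts 12:15 → overlap.
E: starts 12:55 before J ends 13:25, and ends 14:00 after J starts 12:15 → overlap.
F: starts 14:20 at or after J ends 13:25 → clear.
G: starts 17:10 at or after J ends 13:25 → clear.
H: starts 18:05 at or after J ends 13:25 → clear.
I: starts 18:50 at or after J ends 13:25 → clear.
J overlaps D, E.

No — it overlaps D, E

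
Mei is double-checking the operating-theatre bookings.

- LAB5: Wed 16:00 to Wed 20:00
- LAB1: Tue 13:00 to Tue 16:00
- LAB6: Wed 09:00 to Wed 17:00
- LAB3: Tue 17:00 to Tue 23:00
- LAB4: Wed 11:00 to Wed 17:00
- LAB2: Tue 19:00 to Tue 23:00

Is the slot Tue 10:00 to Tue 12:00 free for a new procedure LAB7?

Yes — the slot is free

LAB1: starts Tue 13:00 at or after LAB7 ends Tue 12:00 → clear.
LAB3: starts Tue 17:00 at or after LAB7 ends Tue 12:00 → clear.
LAB2: starts Tue 19:00 at or after LAB7 ends Tue 12:00 → clear.
LAB6: starts Wed 09:00 at or after LAB7 ends Tue 12:00 → clear.
LAB4: starts Wed 11:00 at or after LAB7 ends Tue 12:00 → clear.
LAB5: starts Wed 16:00 at or after LAB7 ends Tue 12:00 → clear.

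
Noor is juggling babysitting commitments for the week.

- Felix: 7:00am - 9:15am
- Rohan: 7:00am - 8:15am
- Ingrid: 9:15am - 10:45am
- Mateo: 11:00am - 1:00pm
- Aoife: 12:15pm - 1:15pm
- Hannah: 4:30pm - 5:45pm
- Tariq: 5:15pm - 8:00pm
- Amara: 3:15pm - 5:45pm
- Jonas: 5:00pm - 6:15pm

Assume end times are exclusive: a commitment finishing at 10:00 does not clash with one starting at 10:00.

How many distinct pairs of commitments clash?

8

Two intervals overlap when each starts before the other ends.
Sorted by start: Felix, Rohan, Ingrid, Mateo, Aoife, Amara, Hannah, Jonas, Tariq.
Rohan starts before Felix ends → Felix and Rohan overlap.
Ingrid starts exactly when Felix ends (back-to-back, no overlap), so Felix has no further overlaps.
Ingrid starts after Rohan ends, so Rohan has no further overlaps.
Mateo starts after Ingrid ends, so Ingrid has no further overlaps.
Aoife starts before Mateo ends → Mateo and Aoife overlap.
Amara starts after Mateo ends, so Mateo has no further overlaps.
Amara starts after Aoife ends, so Aoife has no further overlaps.
Hannah starts before Amara ends → Amara and Hannah overlap.
Jonas starts before Amara ends → Amara and Jonas overlap.
Tariq starts before Amara ends → Amara and Tariq overlap.
Jonas starts before Hannah ends → Hannah and Jonas overlap.
Tariq starts before Hannah ends → Hannah and Tariq overlap.
Tariq starts before Jonas ends → Jonas and Tariq overlap.
Overlapping pairs: Amara & Hannah, Amara & Jonas, Amara & Tariq, Aoife & Mateo, Felix & Rohan, Hannah & Jonas, Hannah & Tariq, Jonas & Tariq — 8 in total.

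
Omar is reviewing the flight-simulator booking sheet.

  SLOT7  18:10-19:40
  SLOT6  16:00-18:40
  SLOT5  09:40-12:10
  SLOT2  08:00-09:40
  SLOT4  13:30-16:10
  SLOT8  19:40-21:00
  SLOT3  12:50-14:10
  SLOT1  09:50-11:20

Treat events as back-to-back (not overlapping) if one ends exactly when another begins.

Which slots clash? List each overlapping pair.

SLOT1 & SLOT5, SLOT3 & SLOT4, SLOT4 & SLOT6, SLOT6 & SLOT7

Two intervals overlap when each starts before the other ends.
Sorted by start: SLOT2, SLOT5, SLOT1, SLOT3, SLOT4, SLOT6, SLOT7, SLOT8.
SLOT5 starts exactly when SLOT2 ends (back-to-back, no overlap), so nothing later overlaps SLOT2 either.
SLOT1 starts before SLOT5 ends → SLOT5 and SLOT1 overlap.
SLOT3 starts after SLOT5 ends, so nothing later overlaps SLOT5 either.
SLOT3 starts after SLOT1 ends, so nothing later overlaps SLOT1 either.
SLOT4 starts before SLOT3 ends → SLOT3 and SLOT4 overlap.
SLOT6 starts after SLOT3 ends, so nothing later overlaps SLOT3 either.
SLOT6 starts before SLOT4 ends → SLOT4 and SLOT6 overlap.
SLOT7 starts after SLOT4 ends, so nothing later overlaps SLOT4 either.
SLOT7 starts before SLOT6 ends → SLOT6 and SLOT7 overlap.
SLOT8 starts after SLOT6 ends.
SLOT8 starts exactly when SLOT7 ends (back-to-back, no overlap).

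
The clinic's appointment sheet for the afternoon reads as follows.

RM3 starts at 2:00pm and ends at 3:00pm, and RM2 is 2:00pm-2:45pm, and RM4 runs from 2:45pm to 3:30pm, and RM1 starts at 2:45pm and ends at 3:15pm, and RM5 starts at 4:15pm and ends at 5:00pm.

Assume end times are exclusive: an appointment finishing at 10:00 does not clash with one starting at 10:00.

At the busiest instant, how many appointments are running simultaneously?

3

Walk through starts and ends in time order (an end at T is processed before a start at T):
2:00pm start RM2 → 1
2:00pm start RM3 → 2
2:45pm end RM2 → 1
2:45pm start RM1 → 2
2:45pm start RM4 → 3
3:00pm end RM3 → 2
3:15pm end RM1 → 1
3:30pm end RM4 → 0
4:15pm start RM5 → 1
5:00pm end RM5 → 0
Peak is 3, at 2:45pm (RM1, RM3, RM4).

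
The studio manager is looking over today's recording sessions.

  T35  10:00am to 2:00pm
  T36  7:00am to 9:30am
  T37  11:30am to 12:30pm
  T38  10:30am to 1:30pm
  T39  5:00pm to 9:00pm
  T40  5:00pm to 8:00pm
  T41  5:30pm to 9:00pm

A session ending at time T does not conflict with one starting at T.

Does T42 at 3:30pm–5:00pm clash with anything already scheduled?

No — it doesn't clash with anything

T36: ends 9:30am at or before T42 starts 3:30pm → clear.
T35: ends 2:00pm at or before T42 starts 3:30pm → clear.
T38: ends 1:30pm at or before T42 starts 3:30pm → clear.
T37: ends 12:30pm at or before T42 starts 3:30pm → clear.
T39: starts 5:00pm at or after T42 ends 5:00pm → clear.
T40: starts 5:00pm at or after T42 ends 5:00pm → clear.
T41: starts 5:30pm at or after T42 ends 5:00pm → clear.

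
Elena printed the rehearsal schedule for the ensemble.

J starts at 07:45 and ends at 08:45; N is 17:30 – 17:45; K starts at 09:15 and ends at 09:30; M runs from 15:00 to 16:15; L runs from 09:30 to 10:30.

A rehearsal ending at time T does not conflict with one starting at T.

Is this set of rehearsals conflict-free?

Sorted by start: J, K, L, M, N.
K starts after J ends, so nothing later overlaps J either.
L starts exactly when K ends (back-to-back, no overlap), so nothing later overlaps K either.
M starts after L ends, so nothing later overlaps L either.
N starts after M ends.
Every pair is clear; the schedule has no overlaps.

Yes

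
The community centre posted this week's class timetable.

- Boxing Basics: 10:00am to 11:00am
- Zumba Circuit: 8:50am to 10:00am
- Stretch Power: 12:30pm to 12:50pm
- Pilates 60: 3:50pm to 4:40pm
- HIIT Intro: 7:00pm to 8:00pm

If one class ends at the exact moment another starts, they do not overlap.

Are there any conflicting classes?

Two intervals overlap when each starts before the other ends.
Sorted by start: Zumba Circuit, Boxing Basics, Stretch Power, Pilates 60, HIIT Intro.
Boxing Basics starts exactly when Zumba Circuit ends (back-to-back, no overlap) — done with Zumba Circuit.
Stretch Power starts after Boxing Basics ends — done with Boxing Basics.
Pilates 60 starts after Stretch Power ends — done with Stretch Power.
HIIT Intro starts after Pilates 60 ends.
Every pair is clear; the schedule has no overlaps.

No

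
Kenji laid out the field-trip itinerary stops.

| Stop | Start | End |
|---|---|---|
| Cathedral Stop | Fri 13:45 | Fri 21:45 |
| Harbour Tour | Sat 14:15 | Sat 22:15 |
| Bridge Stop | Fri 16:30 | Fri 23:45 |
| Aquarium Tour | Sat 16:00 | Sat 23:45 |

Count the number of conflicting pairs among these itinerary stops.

2

Sorted by start: Cathedral Stop, Bridge Stop, Harbour Tour, Aquarium Tour.
Bridge Stop starts before Cathedral Stop ends → Cathedral Stop and Bridge Stop overlap.
Harbour Tour starts after Cathedral Stop ends — done with Cathedral Stop.
Harbour Tour starts after Bridge Stop ends — done with Bridge Stop.
Aquarium Tour starts before Harbour Tour ends → Harbour Tour and Aquarium Tour overlap.
Overlapping pairs: Aquarium Tour & Harbour Tour, Bridge Stop & Cathedral Stop — 2 in total.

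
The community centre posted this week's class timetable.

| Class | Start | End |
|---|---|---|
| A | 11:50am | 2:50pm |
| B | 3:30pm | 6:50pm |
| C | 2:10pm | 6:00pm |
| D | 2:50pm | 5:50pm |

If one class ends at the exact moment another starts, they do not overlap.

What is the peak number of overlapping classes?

3

Sweep the timeline, counting +1 at each start and −1 at each end (ends before starts at a tie):
11:50am start A → 1
2:10pm start C → 2
2:50pm end A → 1
2:50pm start D → 2
3:30pm start B → 3
5:50pm end D → 2
6:00pm end C → 1
6:50pm end B → 0
Peak is 3, at 3:30pm (B, C, D).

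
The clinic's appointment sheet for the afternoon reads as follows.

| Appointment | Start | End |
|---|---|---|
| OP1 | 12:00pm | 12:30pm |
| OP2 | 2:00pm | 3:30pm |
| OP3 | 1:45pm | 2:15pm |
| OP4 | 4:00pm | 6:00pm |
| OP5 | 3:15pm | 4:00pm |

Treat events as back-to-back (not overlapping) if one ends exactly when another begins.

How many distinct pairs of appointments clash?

Sorted by start: OP1, OP3, OP2, OP5, OP4.
OP3 starts after OP1 ends; OP1 is clear from here.
OP2 starts before OP3 ends → OP3 and OP2 overlap.
OP5 starts after OP3 ends; OP3 is clear from here.
OP5 starts before OP2 ends → OP2 and OP5 overlap.
OP4 starts after OP2 ends.
OP4 starts exactly when OP5 ends (back-to-back, no overlap).
Overlapping pairs: OP2 & OP3, OP2 & OP5 — 2 in total.

2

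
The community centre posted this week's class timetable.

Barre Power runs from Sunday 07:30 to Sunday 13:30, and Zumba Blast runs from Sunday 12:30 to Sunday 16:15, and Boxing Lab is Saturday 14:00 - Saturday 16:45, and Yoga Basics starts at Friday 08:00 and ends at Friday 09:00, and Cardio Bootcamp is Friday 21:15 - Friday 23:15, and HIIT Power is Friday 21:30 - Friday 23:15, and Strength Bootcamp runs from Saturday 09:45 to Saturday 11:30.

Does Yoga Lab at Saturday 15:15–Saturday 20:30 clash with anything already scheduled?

Yoga Basics: ends Friday 09:00 at or before Yoga Lab starts Saturday 15:15 → clear.
Cardio Bootcamp: ends Friday 23:15 at or before Yoga Lab starts Saturday 15:15 → clear.
HIIT Power: ends Friday 23:15 at or before Yoga Lab starts Saturday 15:15 → clear.
Strength Bootcamp: ends Saturday 11:30 at or before Yoga Lab starts Saturday 15:15 → clear.
Boxing Lab: starts Saturday 14:00 before Yoga Lab ends Saturday 20:30, and ends Saturday 16:45 after Yoga Lab starts Saturday 15:15 → overlap.
Barre Power: starts Sunday 07:30 at or after Yoga Lab ends Saturday 20:30 → clear.
Zumba Blast: starts Sunday 12:30 at or after Yoga Lab ends Saturday 20:30 → clear.
Yoga Lab overlaps Boxing Lab.

Yes — it overlaps Boxing Lab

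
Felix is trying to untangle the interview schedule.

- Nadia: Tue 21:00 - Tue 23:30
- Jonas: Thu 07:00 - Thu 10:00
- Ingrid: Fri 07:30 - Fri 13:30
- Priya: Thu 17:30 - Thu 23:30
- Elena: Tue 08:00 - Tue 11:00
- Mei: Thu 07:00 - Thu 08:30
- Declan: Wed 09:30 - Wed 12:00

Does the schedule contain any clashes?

Sorted by start: Elena, Nadia, Declan, Jonas, Mei, Priya, Ingrid.
Nadia starts after Elena ends; Elena is clear from here.
Declan starts after Nadia ends; Nadia is clear from here.
Jonas starts after Declan ends; Declan is clear from here.
Mei starts before Jonas ends → Jonas and Mei overlap.
That's a conflict, so the schedule is not conflict-free.

Yes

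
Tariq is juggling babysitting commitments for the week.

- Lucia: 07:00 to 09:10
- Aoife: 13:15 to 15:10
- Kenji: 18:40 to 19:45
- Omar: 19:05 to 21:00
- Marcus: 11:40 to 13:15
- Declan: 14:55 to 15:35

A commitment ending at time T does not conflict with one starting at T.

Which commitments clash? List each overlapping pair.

Sorted by start: Lucia, Marcus, Aoife, Declan, Kenji, Omar.
Marcus starts after Lucia ends; Lucia is clear from here.
Aoife starts exactly when Marcus ends (back-to-back, no overlap); Marcus is clear from here.
Declan starts before Aoife ends → Aoife and Declan overlap.
Kenji starts after Aoife ends; Aoife is clear from here.
Kenji starts after Declan ends; Declan is clear from here.
Omar starts before Kenji ends → Kenji and Omar overlap.

Aoife & Declan, Kenji & Omar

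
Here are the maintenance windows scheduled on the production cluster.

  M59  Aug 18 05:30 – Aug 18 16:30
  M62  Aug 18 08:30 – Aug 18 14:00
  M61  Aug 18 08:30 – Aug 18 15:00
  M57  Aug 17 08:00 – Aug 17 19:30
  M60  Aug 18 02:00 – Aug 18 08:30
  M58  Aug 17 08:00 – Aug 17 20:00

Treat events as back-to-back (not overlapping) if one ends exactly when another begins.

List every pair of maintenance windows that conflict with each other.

Sorted by start: M57, M58, M60, M59, M61, M62.
M58 starts before M57 ends → M57 and M58 overlap.
M60 starts after M57 ends, so M57 has no further overlaps.
M60 starts after M58 ends, so M58 has no further overlaps.
M59 starts before M60 ends → M60 and M59 overlap.
M61 starts exactly when M60 ends (back-to-back, no overlap), so M60 has no further overlaps.
M61 starts before M59 ends → M59 and M61 overlap.
M62 starts before M59 ends → M59 and M62 overlap.
M62 starts before M61 ends → M61 and M62 overlap.

M57 & M58, M59 & M60, M59 & M61, M59 & M62, M61 & M62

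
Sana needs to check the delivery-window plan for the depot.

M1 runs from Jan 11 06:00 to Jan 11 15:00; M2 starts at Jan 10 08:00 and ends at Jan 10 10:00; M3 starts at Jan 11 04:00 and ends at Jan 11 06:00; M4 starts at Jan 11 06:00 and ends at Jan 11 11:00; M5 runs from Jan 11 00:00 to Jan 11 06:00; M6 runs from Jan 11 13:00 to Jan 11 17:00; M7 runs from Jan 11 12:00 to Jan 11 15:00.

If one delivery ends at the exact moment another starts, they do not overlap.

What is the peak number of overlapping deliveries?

3

Sort all start/end points and keep a running count:
Jan 10 08:00 start M2 → 1
Jan 10 10:00 end M2 → 0
Jan 11 00:00 start M5 → 1
Jan 11 04:00 start M3 → 2
Jan 11 06:00 end M3 → 1
Jan 11 06:00 end M5 → 0
Jan 11 06:00 start M1 → 1
Jan 11 06:00 start M4 → 2
Jan 11 11:00 end M4 → 1
Jan 11 12:00 start M7 → 2
Jan 11 13:00 start M6 → 3
Jan 11 15:00 end M1 → 2
Jan 11 15:00 end M7 → 1
Jan 11 17:00 end M6 → 0
Peak is 3, at Jan 11 13:00 (M1, M6, M7).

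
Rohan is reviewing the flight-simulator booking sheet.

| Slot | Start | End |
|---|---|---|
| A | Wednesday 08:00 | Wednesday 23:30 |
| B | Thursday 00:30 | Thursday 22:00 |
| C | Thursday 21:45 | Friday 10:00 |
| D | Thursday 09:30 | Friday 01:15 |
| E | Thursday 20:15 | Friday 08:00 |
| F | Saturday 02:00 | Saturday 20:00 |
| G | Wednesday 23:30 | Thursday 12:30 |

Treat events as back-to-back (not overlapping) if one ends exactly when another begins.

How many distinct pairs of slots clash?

Sorted by start: A, G, B, D, E, C, F.
G starts exactly when A ends (back-to-back, no overlap); A is clear from here.
B starts before G ends → G and B overlap.
D starts before G ends → G and D overlap.
E starts after G ends; G is clear from here.
D starts before B ends → B and D overlap.
E starts before B ends → B and E overlap.
C starts before B ends → B and C overlap.
F starts after B ends.
E starts before D ends → D and E overlap.
C starts before D ends → D and C overlap.
F starts after D ends.
C starts before E ends → E and C overlap.
F starts after E ends.
F starts after C ends.
Overlapping pairs: B & C, B & D, B & E, B & G, C & D, C & E, D & E, D & G — 8 in total.

8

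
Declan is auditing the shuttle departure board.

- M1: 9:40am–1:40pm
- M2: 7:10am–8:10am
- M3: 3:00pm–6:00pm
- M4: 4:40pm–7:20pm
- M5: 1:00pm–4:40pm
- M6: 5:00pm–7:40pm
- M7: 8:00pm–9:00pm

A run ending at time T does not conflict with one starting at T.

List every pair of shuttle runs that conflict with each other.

Sorted by start: M2, M1, M5, M3, M4, M6, M7.
M1 starts after M2 ends, so nothing later overlaps M2 either.
M5 starts before M1 ends → M1 and M5 overlap.
M3 starts after M1 ends, so nothing later overlaps M1 either.
M3 starts before M5 ends → M5 and M3 overlap.
M4 starts exactly when M5 ends (back-to-back, no overlap), so nothing later overlaps M5 either.
M4 starts before M3 ends → M3 and M4 overlap.
M6 starts before M3 ends → M3 and M6 overlap.
M7 starts after M3 ends.
M6 starts before M4 ends → M4 and M6 overlap.
M7 starts after M4 ends.
M7 starts after M6 ends.

M1 & M5, M3 & M4, M3 & M5, M3 & M6, M4 & M6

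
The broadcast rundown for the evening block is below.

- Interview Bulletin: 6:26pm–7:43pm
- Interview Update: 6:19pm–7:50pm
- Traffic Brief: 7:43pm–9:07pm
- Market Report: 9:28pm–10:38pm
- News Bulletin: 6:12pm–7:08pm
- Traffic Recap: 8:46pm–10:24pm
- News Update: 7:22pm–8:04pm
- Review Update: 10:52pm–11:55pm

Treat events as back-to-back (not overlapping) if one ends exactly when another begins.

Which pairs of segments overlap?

Interview Bulletin & Interview Update, Interview Bulletin & News Bulletin, Interview Bulletin & News Update, Interview Update & News Bulletin, Interview Update & News Update, Interview Update & Traffic Brief, Market Report & Traffic Recap, News Update & Traffic Brief, Traffic Brief & Traffic Recap

Sorted by start: News Bulletin, Interview Update, Interview Bulletin, News Update, Traffic Brief, Traffic Recap, Market Report, Review Update.
Interview Update starts before News Bulletin ends → News Bulletin and Interview Update overlap.
Interview Bulletin starts before News Bulletin ends → News Bulletin and Interview Bulletin overlap.
News Update starts after News Bulletin ends; News Bulletin is clear from here.
Interview Bulletin starts before Interview Update ends → Interview Update and Interview Bulletin overlap.
News Update starts before Interview Update ends → Interview Update and News Update overlap.
Traffic Brief starts before Interview Update ends → Interview Update and Traffic Brief overlap.
Traffic Recap starts after Interview Update ends; Interview Update is clear from here.
News Update starts before Interview Bulletin ends → Interview Bulletin and News Update overlap.
Traffic Brief starts exactly when Interview Bulletin ends (back-to-back, no overlap); Interview Bulletin is clear from here.
Traffic Brief starts before News Update ends → News Update and Traffic Brief overlap.
Traffic Recap starts after News Update ends; News Update is clear from here.
Traffic Recap starts before Traffic Brief ends → Traffic Brief and Traffic Recap overlap.
Market Report starts after Traffic Brief ends; Traffic Brief is clear from here.
Market Report starts before Traffic Recap ends → Traffic Recap and Market Report overlap.
Review Update starts after Traffic Recap ends.
Review Update starts after Market Report ends.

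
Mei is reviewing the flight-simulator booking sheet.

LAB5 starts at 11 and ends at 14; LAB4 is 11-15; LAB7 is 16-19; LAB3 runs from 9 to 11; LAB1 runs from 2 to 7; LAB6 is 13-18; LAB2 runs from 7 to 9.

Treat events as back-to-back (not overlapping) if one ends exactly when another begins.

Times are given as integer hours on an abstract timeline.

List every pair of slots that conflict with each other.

LAB4 & LAB5, LAB4 & LAB6, LAB5 & LAB6, LAB6 & LAB7

Sorted by start: LAB1, LAB2, LAB3, LAB4, LAB5, LAB6, LAB7.
LAB2 starts exactly when LAB1 ends (back-to-back, no overlap), so LAB1 has no further overlaps.
LAB3 starts exactly when LAB2 ends (back-to-back, no overlap), so LAB2 has no further overlaps.
LAB4 starts exactly when LAB3 ends (back-to-back, no overlap), so LAB3 has no further overlaps.
LAB5 starts before LAB4 ends → LAB4 and LAB5 overlap.
LAB6 starts before LAB4 ends → LAB4 and LAB6 overlap.
LAB7 starts after LAB4 ends.
LAB6 starts before LAB5 ends → LAB5 and LAB6 overlap.
LAB7 starts after LAB5 ends.
LAB7 starts before LAB6 ends → LAB6 and LAB7 overlap.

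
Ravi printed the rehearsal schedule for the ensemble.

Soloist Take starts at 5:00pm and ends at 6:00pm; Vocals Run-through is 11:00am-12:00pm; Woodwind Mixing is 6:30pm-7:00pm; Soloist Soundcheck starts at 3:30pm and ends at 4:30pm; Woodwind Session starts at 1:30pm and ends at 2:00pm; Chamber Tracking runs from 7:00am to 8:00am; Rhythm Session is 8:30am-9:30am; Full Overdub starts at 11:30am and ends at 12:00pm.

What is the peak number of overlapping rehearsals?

2

Sweep the timeline, counting +1 at each start and −1 at each end (ends before starts at a tie):
7:00am start Chamber Tracking → 1
8:00am end Chamber Tracking → 0
8:30am start Rhythm Session → 1
9:30am end Rhythm Session → 0
11:00am start Vocals Run-through → 1
11:30am start Full Overdub → 2
12:00pm end Full Overdub → 1
12:00pm end Vocals Run-through → 0
1:30pm start Woodwind Session → 1
2:00pm end Woodwind Session → 0
3:30pm start Soloist Soundcheck → 1
4:30pm end Soloist Soundcheck → 0
5:00pm start Soloist Take → 1
6:00pm end Soloist Take → 0
6:30pm start Woodwind Mixing → 1
7:00pm end Woodwind Mixing → 0
Peak is 2, at 11:30am (Full Overdub, Vocals Run-through).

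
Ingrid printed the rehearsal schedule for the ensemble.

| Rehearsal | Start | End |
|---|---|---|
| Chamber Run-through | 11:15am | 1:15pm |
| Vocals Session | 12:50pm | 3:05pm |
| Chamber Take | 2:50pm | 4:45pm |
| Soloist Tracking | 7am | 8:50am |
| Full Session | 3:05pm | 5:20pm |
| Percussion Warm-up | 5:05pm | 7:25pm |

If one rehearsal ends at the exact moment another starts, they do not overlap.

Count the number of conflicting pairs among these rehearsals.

4

Two intervals overlap when each starts before the other ends.
Sorted by start: Soloist Tracking, Chamber Run-through, Vocals Session, Chamber Take, Full Session, Percussion Warm-up.
Chamber Run-through starts after Soloist Tracking ends; Soloist Tracking is clear from here.
Vocals Session starts before Chamber Run-through ends → Chamber Run-through and Vocals Session overlap.
Chamber Take starts after Chamber Run-through ends; Chamber Run-through is clear from here.
Chamber Take starts before Vocals Session ends → Vocals Session and Chamber Take overlap.
Full Session starts exactly when Vocals Session ends (back-to-back, no overlap); Vocals Session is clear from here.
Full Session starts before Chamber Take ends → Chamber Take and Full Session overlap.
Percussion Warm-up starts after Chamber Take ends.
Percussion Warm-up starts before Full Session ends → Full Session and Percussion Warm-up overlap.
Overlapping pairs: Chamber Run-through & Vocals Session, Chamber Take & Full Session, Chamber Take & Vocals Session, Full Session & Percussion Warm-up — 4 in total.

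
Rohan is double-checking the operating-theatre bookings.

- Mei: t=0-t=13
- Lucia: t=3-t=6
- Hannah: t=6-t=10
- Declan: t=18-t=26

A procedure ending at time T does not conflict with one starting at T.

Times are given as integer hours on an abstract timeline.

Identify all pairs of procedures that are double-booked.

Sorted by start: Mei, Lucia, Hannah, Declan.
Lucia starts before Mei ends → Mei and Lucia overlap.
Hannah starts before Mei ends → Mei and Hannah overlap.
Declan starts after Mei ends.
Hannah starts exactly when Lucia ends (back-to-back, no overlap); Lucia is clear from here.
Declan starts after Hannah ends.

Hannah & Mei, Lucia & Mei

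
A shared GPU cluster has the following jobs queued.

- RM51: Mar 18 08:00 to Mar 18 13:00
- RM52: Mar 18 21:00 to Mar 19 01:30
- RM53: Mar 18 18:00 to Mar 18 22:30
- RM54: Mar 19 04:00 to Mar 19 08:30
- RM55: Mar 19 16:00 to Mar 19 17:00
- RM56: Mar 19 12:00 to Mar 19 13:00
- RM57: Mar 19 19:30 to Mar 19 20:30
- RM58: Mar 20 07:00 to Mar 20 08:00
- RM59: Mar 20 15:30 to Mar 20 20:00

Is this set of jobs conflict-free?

Check each pair: they overlap iff neither finishes before the other starts.
Sorted by start: RM51, RM53, RM52, RM54, RM56, RM55, RM57, RM58, RM59.
RM53 starts after RM51 ends; RM51 is clear from here.
RM52 starts before RM53 ends → RM53 and RM52 overlap.
That's a conflict, so the schedule is not conflict-free.

No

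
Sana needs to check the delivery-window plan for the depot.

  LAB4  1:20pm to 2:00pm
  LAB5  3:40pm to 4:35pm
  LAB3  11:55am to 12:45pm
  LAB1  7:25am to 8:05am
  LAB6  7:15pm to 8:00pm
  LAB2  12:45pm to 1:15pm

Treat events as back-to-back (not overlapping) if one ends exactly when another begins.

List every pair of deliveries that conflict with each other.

no overlapping pairs

Sorted by start: LAB1, LAB3, LAB2, LAB4, LAB5, LAB6.
LAB3 starts after LAB1 ends, so LAB1 has no further overlaps.
LAB2 starts exactly when LAB3 ends (back-to-back, no overlap), so LAB3 has no further overlaps.
LAB4 starts after LAB2 ends, so LAB2 has no further overlaps.
LAB5 starts after LAB4 ends, so LAB4 has no further overlaps.
LAB6 starts after LAB5 ends.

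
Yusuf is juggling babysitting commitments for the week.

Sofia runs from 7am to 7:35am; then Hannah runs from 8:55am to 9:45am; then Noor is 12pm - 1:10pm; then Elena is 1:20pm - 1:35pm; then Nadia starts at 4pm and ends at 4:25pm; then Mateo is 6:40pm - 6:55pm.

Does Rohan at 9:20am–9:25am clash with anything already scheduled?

Sofia: ends 7:35am at or before Rohan starts 9:20am → clear.
Hannah: starts 8:55am before Rohan ends 9:25am, and ends 9:45am after Rohan starts 9:20am → overlap.
Noor: starts 12pm at or after Rohan ends 9:25am → clear.
Elena: starts 1:20pm at or after Rohan ends 9:25am → clear.
Nadia: starts 4pm at or after Rohan ends 9:25am → clear.
Mateo: starts 6:40pm at or after Rohan ends 9:25am → clear.
Rohan overlaps Hannah.

Yes — it overlaps Hannah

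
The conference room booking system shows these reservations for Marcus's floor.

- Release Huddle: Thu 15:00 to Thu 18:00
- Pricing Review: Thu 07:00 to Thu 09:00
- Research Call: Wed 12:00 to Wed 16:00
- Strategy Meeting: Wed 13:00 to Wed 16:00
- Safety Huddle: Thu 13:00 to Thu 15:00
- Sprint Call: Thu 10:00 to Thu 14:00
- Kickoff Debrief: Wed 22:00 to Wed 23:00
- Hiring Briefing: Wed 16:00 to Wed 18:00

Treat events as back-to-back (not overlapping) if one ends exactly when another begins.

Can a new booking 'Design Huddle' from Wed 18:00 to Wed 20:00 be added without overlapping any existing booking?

Yes — the slot is free

Research Call: ends Wed 16:00 at or before Design Huddle starts Wed 18:00 → clear.
Strategy Meeting: ends Wed 16:00 at or before Design Huddle starts Wed 18:00 → clear.
Hiring Briefing: ends Wed 18:00 at or before Design Huddle starts Wed 18:00 → clear.
Kickoff Debrief: starts Wed 22:00 at or after Design Huddle ends Wed 20:00 → clear.
Pricing Review: starts Thu 07:00 at or after Design Huddle ends Wed 20:00 → clear.
Sprint Call: starts Thu 10:00 at or after Design Huddle ends Wed 20:00 → clear.
Safety Huddle: starts Thu 13:00 at or after Design Huddle ends Wed 20:00 → clear.
Release Huddle: starts Thu 15:00 at or after Design Huddle ends Wed 20:00 → clear.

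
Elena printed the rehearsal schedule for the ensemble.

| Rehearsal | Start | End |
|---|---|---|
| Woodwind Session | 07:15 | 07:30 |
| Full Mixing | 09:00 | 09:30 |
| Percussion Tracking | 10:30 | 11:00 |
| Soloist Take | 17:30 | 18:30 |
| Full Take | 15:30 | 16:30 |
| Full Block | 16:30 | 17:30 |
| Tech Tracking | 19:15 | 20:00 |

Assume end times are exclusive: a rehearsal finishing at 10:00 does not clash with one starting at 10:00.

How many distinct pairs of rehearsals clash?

0

Sorted by start: Woodwind Session, Full Mixing, Percussion Tracking, Full Take, Full Block, Soloist Take, Tech Tracking.
Full Mixing starts after Woodwind Session ends — done with Woodwind Session.
Percussion Tracking starts after Full Mixing ends — done with Full Mixing.
Full Take starts after Percussion Tracking ends — done with Percussion Tracking.
Full Block starts exactly when Full Take ends (back-to-back, no overlap) — done with Full Take.
Soloist Take starts exactly when Full Block ends (back-to-back, no overlap) — done with Full Block.
Tech Tracking starts after Soloist Take ends.
No pair overlaps.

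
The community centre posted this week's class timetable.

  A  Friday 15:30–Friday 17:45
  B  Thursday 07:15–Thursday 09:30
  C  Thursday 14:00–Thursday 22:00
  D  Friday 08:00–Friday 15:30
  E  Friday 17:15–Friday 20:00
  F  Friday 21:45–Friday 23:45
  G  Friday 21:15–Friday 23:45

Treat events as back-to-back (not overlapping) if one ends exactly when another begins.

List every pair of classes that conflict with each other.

Check each pair: they overlap iff neither finishes before the other starts.
Sorted by start: B, C, D, A, E, G, F.
C starts after B ends; B is clear from here.
D starts after C ends; C is clear from here.
A starts exactly when D ends (back-to-back, no overlap); D is clear from here.
E starts before A ends → A and E overlap.
G starts after A ends; A is clear from here.
G starts after E ends; E is clear from here.
F starts before G ends → G and F overlap.

A & E, F & G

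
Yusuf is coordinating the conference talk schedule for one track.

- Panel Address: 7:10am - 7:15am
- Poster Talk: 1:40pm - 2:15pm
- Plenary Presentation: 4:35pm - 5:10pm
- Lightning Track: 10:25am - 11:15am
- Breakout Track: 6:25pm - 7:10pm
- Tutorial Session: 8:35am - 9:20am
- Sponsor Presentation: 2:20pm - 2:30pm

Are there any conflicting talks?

No

Sorted by start: Panel Address, Tutorial Session, Lightning Track, Poster Talk, Sponsor Presentation, Plenary Presentation, Breakout Track.
Tutorial Session starts after Panel Address ends; Panel Address is clear from here.
Lightning Track starts after Tutorial Session ends; Tutorial Session is clear from here.
Poster Talk starts after Lightning Track ends; Lightning Track is clear from here.
Sponsor Presentation starts after Poster Talk ends; Poster Talk is clear from here.
Plenary Presentation starts after Sponsor Presentation ends; Sponsor Presentation is clear from here.
Breakout Track starts after Plenary Presentation ends.
Every pair is clear; the schedule has no overlaps.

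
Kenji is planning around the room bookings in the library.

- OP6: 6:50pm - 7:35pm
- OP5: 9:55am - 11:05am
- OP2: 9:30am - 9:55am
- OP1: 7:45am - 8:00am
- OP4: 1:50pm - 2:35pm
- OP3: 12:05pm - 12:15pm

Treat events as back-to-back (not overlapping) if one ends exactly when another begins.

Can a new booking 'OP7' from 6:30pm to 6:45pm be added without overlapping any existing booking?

Yes — the slot is free

OP1: ends 8:00am at or before OP7 starts 6:30pm → clear.
OP2: ends 9:55am at or before OP7 starts 6:30pm → clear.
OP5: ends 11:05am at or before OP7 starts 6:30pm → clear.
OP3: ends 12:15pm at or before OP7 starts 6:30pm → clear.
OP4: ends 2:35pm at or before OP7 starts 6:30pm → clear.
OP6: starts 6:50pm at or after OP7 ends 6:45pm → clear.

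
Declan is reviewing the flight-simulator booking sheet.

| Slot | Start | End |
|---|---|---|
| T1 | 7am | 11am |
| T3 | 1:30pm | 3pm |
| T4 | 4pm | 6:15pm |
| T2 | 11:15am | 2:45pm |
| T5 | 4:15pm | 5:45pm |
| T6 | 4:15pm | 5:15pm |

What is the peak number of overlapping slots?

3

Sweep the timeline, counting +1 at each start and −1 at each end (ends before starts at a tie):
7am start T1 → 1
11am end T1 → 0
11:15am start T2 → 1
1:30pm start T3 → 2
2:45pm end T2 → 1
3pm end T3 → 0
4pm start T4 → 1
4:15pm start T5 → 2
4:15pm start T6 → 3
5:15pm end T6 → 2
5:45pm end T5 → 1
6:15pm end T4 → 0
Peak is 3, at 4:15pm (T4, T5, T6).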